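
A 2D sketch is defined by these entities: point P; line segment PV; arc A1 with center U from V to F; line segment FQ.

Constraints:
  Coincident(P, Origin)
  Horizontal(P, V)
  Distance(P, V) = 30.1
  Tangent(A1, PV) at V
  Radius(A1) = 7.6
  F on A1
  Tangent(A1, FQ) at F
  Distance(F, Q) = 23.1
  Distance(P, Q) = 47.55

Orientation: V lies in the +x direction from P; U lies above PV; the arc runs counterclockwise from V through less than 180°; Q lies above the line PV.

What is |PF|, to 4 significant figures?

38.56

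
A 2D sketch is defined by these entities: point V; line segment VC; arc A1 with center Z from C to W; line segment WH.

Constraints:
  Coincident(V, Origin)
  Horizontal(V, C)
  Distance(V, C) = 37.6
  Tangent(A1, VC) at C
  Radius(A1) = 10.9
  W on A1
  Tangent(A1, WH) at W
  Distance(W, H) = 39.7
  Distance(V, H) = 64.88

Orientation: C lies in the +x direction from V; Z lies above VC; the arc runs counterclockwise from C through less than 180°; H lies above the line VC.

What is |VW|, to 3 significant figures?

50.0

Checks: V.y = 0.00, C.y = 0.00 ✓; |ZW| = 10.90 ✓; ∠(ZW, WH) = 90.00° ✓; |WH| = 39.70 ✓; |VH| = 64.88 ✓.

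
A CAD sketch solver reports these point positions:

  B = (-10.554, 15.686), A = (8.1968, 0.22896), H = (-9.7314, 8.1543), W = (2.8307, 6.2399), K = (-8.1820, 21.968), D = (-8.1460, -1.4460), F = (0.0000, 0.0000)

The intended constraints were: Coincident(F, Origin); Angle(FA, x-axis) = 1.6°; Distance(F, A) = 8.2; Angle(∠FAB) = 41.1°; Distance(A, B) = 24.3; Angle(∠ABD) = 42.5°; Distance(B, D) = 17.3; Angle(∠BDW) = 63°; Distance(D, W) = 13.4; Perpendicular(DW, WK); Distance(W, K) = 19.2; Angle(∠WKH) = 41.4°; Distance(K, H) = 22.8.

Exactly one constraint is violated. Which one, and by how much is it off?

Distance(K, H) = 22.8 — off by 8.90.

F = (0.00, 0.00) ✓; FA at 1.600° ✓; |FA| = 8.200 ✓; ∠FAB = 41.10° ✓; |AB| = 24.30 ✓; ∠ABD = 42.50° ✓; |BD| = 17.30 ✓; ∠BDW = 63.00° ✓; |DW| = 13.40 ✓; ∠(DW, WK) = 90.00° ✓; |WK| = 19.20 ✓; ∠WKH = 41.40° ✓; |KH| = 13.90 ✗.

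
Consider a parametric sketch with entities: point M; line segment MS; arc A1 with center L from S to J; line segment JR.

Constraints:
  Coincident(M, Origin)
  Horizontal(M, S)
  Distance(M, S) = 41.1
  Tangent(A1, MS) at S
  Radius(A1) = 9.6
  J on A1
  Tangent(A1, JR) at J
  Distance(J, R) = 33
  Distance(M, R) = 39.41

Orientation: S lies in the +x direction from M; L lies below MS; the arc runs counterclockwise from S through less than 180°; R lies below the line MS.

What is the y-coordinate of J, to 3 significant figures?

-5.39

Checks: |LS| = 9.600 ✓; |LJ| = 9.600 ✓; ∠(LJ, JR) = 90.00° ✓; |JR| = 33.00 ✓; |MR| = 39.41 ✓.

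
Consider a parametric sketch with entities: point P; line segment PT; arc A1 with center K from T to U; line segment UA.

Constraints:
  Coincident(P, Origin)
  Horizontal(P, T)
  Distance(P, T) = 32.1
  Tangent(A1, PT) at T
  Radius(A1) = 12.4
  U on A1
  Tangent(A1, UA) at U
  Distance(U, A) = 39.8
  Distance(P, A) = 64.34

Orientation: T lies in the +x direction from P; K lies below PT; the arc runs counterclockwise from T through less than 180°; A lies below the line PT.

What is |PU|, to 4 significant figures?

26.61

P is at the origin; P and T share the same y with |PT| = 32.1 and T on the +x side, so T = (32.10, 0.000). A1 meets PT tangentially, so KT is at right angles to PT, so K = T + (0, -12.4) = (32.10, -12.40). Since KU ⟂ UA (tangency), |KA| = √(12.4² + 39.8²) = 41.69 regardless of where U sits on A1. So A lies on both circle(P, 64.34) and circle(K, 41.69); the below-PT intersection is A = (35.00, -53.99). U is the foot of the tangent from A: U = (20.55, -16.90).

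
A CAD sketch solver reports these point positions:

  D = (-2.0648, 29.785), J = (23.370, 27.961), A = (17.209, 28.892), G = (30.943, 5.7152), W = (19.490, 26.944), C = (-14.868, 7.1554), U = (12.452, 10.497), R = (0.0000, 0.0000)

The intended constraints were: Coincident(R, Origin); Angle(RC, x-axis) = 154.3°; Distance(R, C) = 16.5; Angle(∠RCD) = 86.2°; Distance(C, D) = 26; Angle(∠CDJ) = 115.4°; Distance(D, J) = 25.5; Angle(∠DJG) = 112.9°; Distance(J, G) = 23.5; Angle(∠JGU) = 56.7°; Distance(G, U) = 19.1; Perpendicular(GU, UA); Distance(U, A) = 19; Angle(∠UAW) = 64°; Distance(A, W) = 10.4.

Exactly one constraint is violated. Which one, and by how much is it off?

Distance(A, W) = 10.4 — off by 7.40.

R = (0.00, 0.00) ✓; RC at 154.3° ✓; |RC| = 16.50 ✓; ∠RCD = 86.20° ✓; |CD| = 26.00 ✓; ∠CDJ = 115.4° ✓; |DJ| = 25.50 ✓; ∠DJG = 112.9° ✓; |JG| = 23.50 ✓; ∠JGU = 56.70° ✓; |GU| = 19.10 ✓; ∠(GU, UA) = 90.00° ✓; |UA| = 19.00 ✓; ∠UAW = 64.00° ✓; |AW| = 3.000 ✗.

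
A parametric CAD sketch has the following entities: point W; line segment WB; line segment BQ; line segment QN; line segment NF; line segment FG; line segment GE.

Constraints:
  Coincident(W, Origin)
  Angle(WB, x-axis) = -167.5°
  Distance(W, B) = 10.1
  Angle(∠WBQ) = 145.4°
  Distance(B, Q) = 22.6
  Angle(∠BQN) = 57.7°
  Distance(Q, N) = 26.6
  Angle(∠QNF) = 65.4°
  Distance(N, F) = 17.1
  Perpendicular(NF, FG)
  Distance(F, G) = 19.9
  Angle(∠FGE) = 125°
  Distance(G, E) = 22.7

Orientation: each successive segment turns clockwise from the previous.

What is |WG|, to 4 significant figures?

25.47

W is at the origin; WB runs at -167.5° with length 10.1, so B = (-9.861, -2.186). ∠WBQ = 145.4° gives BQ at 157.9° from the x-axis; with |BQ| = 22.6, Q = (-30.80, 6.317). ∠BQN = 57.7° gives QN at 35.60° from the x-axis; with |QN| = 26.6, N = (-9.172, 21.80). ∠QNF = 65.4° gives NF at -79.00° from the x-axis; with |NF| = 17.1, F = (-5.909, 5.015). The perpendicularity gives FG at right angles to NF, so FG runs at -169.0°; with |FG| = 19.9, G = (-25.44, 1.218). Then |WG| = |G − W| = 25.47.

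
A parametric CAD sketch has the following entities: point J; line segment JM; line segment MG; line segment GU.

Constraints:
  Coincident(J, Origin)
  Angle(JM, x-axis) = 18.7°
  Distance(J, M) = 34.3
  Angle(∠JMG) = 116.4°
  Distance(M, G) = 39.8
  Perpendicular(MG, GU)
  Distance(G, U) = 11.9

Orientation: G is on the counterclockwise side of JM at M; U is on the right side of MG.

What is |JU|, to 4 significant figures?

69.62

J is at the origin; JM runs at 18.7° with length 34.3, so M = 34.3·(cos 18.7°, sin 18.7°) = (32.49, 11.00). ∠JMG = 116.4°, so MG runs at 18.7° + (180° − 116.4°) = 82.30° from the x-axis; with |MG| = 39.8, G = M + 39.8·(cos 82.30°, sin 82.30°) = (37.82, 50.44). MG ⟂ GU; with |GU| = 11.9 on the right of MG, U = G + 11.9·(0.9910, -0.1340) = (49.61, 48.84). Then |JU| = |U − J| = 69.62.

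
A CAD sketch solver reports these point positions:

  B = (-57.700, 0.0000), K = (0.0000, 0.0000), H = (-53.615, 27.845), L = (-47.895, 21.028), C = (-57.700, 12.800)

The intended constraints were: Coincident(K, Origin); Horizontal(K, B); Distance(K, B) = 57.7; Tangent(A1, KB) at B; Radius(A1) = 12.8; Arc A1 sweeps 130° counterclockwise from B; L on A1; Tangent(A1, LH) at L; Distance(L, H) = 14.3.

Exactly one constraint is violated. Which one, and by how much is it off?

Distance(L, H) = 14.3 — off by 5.40.

K = (0.00, 0.00) ✓; K.y = 0.00, B.y = 0.00 ✓; |KB| = 57.70 ✓; ∠(CB, BK) = 90.00° ✓; |CB| = 12.80 ✓; bearing(C→L) − bearing(C→B) = 130.0° ✓; |CL| = 12.80 ✓; ∠(CL, LH) = 90.00° ✓; |LH| = 8.899 ✗.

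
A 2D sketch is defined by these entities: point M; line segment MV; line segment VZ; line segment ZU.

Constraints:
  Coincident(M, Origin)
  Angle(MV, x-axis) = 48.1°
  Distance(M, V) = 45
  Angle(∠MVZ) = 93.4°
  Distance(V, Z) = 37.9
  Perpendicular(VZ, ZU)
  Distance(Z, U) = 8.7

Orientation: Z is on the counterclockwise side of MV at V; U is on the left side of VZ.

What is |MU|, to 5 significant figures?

54.385

M is at the origin; MV runs at 48.1° with length 45.0, so V = 45.0·(cos 48.1°, sin 48.1°) = (30.052, 33.494). ∠MVZ = 93.4°, so VZ runs at 48.1° + (180° − 93.4°) = 134.70° from the x-axis; with |VZ| = 37.9, Z = V + 37.9·(cos 134.70°, sin 134.70°) = (3.3938, 60.433). VZ is perpendicular to ZU; with |ZU| = 8.7 on the left of VZ, U = Z + 8.7·(-0.71080, -0.70339) = (-2.7901, 54.314). Then |MU| = |U − M| = 54.385.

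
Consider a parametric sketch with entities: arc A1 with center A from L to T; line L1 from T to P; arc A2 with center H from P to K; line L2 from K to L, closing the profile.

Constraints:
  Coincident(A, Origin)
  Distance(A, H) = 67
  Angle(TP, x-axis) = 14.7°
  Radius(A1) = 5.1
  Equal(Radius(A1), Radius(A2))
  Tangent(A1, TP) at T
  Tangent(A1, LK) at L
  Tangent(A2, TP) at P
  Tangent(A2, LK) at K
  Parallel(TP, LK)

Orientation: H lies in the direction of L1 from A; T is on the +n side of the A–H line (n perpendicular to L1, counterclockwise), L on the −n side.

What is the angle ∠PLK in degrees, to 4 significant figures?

8.656°

Tangency of A1 to both parallel lines with radius 5.1 puts T and L at A ± 5.1·n: T = (-1.294, 4.933), L = (1.294, -4.933). Equal radii place P and K the same way about H: P = H + 5.1·n = (63.51, 21.93), K = H − 5.1·n = (66.10, 12.07). Then cos ∠PLK = LP·LK / (|LP||LK|), giving 8.656°.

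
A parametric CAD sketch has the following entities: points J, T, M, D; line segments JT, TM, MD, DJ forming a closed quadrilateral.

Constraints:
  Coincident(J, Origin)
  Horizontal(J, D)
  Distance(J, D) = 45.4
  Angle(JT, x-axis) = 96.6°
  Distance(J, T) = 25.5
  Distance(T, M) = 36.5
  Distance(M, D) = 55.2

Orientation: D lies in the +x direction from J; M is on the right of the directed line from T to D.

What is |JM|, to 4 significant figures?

13.83

Checks: |TM| = 36.50 ✓; |MD| = 55.20 ✓.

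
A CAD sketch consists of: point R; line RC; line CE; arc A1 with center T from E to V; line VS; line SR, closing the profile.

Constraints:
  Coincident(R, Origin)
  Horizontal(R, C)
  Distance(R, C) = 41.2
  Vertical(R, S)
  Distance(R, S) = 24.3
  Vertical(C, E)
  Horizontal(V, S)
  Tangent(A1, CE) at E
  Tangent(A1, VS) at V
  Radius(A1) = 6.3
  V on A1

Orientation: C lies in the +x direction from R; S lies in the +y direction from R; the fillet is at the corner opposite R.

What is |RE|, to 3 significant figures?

45.0

R is at the origin; RC is horizontal with |RC| = 41.2 and C on the +x side, so C = (41.2, 0.00). RS is vertical with |RS| = 24.3 and S on the +y side, so S = (0.00, 24.3). The virtual corner opposite R is at (41.2, 24.3). A1 meets CE tangentially, so TE is at right angles to CE and since A1 is tangent to VS there, TV ⟂ VS, with radius 6.3, so the center T sits 6.3 in from both sides at T = (34.9, 18.0). That places the tangent points at E = (41.2, 18.0) on CE and V = (34.9, 24.3) on VS. Then |RE| = |E − R| = 45.0.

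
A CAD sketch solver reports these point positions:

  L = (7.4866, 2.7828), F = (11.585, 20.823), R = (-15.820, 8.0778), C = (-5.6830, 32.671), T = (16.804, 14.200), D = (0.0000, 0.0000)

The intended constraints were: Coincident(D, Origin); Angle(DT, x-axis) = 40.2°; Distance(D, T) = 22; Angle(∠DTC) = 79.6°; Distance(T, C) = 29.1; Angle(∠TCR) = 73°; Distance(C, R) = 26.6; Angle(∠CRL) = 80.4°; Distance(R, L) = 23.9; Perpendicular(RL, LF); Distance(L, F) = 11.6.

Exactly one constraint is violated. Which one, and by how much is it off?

Distance(L, F) = 11.6 — off by 6.90.

D = (0.00, 0.00) ✓; DT at 40.20° ✓; |DT| = 22.00 ✓; ∠DTC = 79.60° ✓; |TC| = 29.10 ✓; ∠TCR = 73.00° ✓; |CR| = 26.60 ✓; ∠CRL = 80.40° ✓; |RL| = 23.90 ✓; ∠(RL, LF) = 90.00° ✓; |LF| = 18.50 ✗.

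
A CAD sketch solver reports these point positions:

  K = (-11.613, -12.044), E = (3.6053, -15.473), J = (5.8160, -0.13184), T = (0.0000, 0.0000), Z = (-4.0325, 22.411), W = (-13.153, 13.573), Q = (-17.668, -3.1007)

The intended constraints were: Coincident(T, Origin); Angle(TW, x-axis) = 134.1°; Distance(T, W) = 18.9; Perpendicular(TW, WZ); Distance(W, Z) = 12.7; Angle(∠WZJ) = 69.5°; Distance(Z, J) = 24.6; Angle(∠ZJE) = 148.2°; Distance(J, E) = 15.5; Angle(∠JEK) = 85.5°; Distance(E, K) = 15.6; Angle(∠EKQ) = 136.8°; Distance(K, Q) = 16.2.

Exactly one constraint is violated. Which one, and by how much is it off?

Distance(K, Q) = 16.2 — off by 5.40.

T = (0.00, 0.00) ✓; TW at 134.1° ✓; |TW| = 18.90 ✓; ∠(TW, WZ) = 90.00° ✓; |WZ| = 12.70 ✓; ∠WZJ = 69.50° ✓; |ZJ| = 24.60 ✓; ∠ZJE = 148.2° ✓; |JE| = 15.50 ✓; ∠JEK = 85.50° ✓; |EK| = 15.60 ✓; ∠EKQ = 136.8° ✓; |KQ| = 10.80 ✗.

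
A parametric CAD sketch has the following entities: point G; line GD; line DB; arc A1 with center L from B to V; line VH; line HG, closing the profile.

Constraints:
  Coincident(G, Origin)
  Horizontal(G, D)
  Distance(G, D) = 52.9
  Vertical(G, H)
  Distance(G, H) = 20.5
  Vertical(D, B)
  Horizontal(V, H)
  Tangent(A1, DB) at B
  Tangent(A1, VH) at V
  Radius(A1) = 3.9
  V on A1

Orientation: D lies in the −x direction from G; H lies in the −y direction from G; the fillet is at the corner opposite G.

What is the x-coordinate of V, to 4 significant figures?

-49.00

The virtual corner opposite G is at (-52.90, -20.50). Tangency of A1 to DB means the radius LB is perpendicular to DB and since A1 is tangent to VH there, LV ⟂ VH, with radius 3.9, so the center L sits 3.9 in from both sides at L = (-49.00, -16.60). That places the tangent points at B = (-52.90, -16.60) on DB and V = (-49.00, -20.50) on VH. So V.x = -49.00.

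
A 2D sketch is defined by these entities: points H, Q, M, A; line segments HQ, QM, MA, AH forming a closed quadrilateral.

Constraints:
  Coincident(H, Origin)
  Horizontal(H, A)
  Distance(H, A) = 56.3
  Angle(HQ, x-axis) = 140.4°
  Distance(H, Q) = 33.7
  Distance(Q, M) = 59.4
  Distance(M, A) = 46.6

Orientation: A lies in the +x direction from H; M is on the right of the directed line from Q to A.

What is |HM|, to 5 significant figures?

26.245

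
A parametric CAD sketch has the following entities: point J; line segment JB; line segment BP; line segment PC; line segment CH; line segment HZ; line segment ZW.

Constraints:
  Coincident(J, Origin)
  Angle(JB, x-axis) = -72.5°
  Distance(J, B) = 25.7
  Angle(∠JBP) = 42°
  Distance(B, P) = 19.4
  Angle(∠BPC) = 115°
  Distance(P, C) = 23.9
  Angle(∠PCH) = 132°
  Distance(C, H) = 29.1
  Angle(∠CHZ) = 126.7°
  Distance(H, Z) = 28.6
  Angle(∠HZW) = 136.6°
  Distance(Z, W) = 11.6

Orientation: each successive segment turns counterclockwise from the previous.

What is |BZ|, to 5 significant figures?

56.059

J is at the origin; JB runs at -72.5° with length 25.7, so B = (7.7281, -24.511). ∠JBP = 42.0° gives BP at 65.500° from the x-axis; with |BP| = 19.4, P = (15.773, -6.8573). ∠BPC = 115.0° gives PC at 130.50° from the x-axis; with |PC| = 23.9, C = (0.25138, 11.316). ∠PCH = 132.0° gives CH at 178.50° from the x-axis; with |CH| = 29.1, H = (-28.839, 12.078). ∠CHZ = 126.7° gives HZ at -128.20° from the x-axis; with |HZ| = 28.6, Z = (-46.525, -10.397). Then |BZ| = |Z − B| = 56.059.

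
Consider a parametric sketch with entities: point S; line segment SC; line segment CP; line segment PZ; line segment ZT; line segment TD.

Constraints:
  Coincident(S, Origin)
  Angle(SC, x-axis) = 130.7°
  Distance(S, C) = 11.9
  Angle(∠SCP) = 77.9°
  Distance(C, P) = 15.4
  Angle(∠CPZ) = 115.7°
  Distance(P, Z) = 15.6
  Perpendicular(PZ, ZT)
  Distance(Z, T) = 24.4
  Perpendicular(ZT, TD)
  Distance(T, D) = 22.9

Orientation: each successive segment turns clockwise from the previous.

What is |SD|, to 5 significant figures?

14.430

PZ is perpendicular to ZT, so ZT runs at -125.70°; with |ZT| = 24.4, T = (4.1911, -12.524). ZT ⟂ TD, so TD runs at 144.30°; with |TD| = 22.9, D = (-14.406, 0.83867). Then |SD| = |D − S| = 14.430.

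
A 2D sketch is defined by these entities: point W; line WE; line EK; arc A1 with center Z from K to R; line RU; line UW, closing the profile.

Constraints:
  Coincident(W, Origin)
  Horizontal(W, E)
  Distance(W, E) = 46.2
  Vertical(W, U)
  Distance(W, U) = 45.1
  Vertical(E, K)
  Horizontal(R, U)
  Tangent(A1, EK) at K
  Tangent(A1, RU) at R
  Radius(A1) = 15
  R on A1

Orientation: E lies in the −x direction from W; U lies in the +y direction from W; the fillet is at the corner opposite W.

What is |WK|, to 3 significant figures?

55.1

The virtual corner opposite W is at (-46.2, 45.1). Tangency of A1 to EK means the radius ZK is perpendicular to EK and tangency of A1 to RU means the radius ZR is perpendicular to RU, with radius 15.0, so the center Z sits 15.0 in from both sides at Z = (-31.2, 30.1). That places the tangent points at K = (-46.2, 30.1) on EK and R = (-31.2, 45.1) on RU. Then |WK| = |K − W| = 55.1.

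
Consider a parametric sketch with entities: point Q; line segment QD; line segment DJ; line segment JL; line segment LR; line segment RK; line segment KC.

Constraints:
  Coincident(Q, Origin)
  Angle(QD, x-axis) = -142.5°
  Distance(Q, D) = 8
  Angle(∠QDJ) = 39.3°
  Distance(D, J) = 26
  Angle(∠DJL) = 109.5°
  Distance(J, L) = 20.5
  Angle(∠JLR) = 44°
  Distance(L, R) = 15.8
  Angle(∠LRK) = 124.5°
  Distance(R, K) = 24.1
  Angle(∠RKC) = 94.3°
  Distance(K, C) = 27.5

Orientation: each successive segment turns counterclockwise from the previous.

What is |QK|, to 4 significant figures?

19.01

∠JLR = 44.0° gives LR at -155.3° from the x-axis; with |LR| = 15.8, R = (12.73, 6.811). ∠LRK = 124.5° gives RK at -99.80° from the x-axis; with |RK| = 24.1, K = (8.631, -16.94). Then |QK| = |K − Q| = 19.01.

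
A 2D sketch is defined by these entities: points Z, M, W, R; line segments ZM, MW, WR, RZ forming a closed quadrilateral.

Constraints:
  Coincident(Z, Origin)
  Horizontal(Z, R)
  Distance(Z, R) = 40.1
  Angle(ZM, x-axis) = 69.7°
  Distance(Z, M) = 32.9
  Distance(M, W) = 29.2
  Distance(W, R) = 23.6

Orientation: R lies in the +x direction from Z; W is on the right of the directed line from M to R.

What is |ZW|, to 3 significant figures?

16.7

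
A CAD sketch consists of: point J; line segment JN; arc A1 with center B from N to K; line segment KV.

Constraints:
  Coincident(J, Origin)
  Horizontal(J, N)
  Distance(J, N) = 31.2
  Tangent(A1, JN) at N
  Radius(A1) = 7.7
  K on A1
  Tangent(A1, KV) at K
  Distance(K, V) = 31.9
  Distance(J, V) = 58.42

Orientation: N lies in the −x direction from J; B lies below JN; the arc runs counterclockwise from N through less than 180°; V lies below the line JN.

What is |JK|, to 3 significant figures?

39.3

J is at the origin; J and N share the same y with |JN| = 31.2 and N on the −x side, so N = (-31.2, 0.00). Since A1 is tangent to JN there, BN ⟂ JN, so B = N + (0, -7.7) = (-31.2, -7.70). Since BK ⟂ KV (tangency), |BV| = √(7.7² + 31.9²) = 32.8 regardless of where K sits on A1. So V lies on both circle(J, 58.42) and circle(B, 32.8); the below-JN intersection is V = (-44.7, -37.6). K is the foot of the tangent from V: K = (-38.8, -6.27).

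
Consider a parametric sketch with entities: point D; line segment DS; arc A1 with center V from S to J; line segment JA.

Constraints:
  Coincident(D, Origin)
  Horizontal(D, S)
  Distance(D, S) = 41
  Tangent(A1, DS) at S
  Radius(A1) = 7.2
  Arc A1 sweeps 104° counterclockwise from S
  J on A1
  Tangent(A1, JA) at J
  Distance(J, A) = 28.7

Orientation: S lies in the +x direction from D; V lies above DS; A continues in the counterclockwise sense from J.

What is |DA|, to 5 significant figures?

55.118

D is at the origin; DS is horizontal with |DS| = 41.0 and S on the +x side, so S = (41.000, 0.0000). A1 meets DS tangentially, so VS is at right angles to DS, so V = S + (0, 7.2) = (41.000, 7.2000). On A1, S sits at bearing -90° from V; a 104° counterclockwise sweep puts J at bearing 14°, so J = V + 7.2·(cos 14°, sin 14°) = (47.986, 8.9418). A1 meets JA tangentially, so VJ is at right angles to JA, so JA runs along (−sin 14°, cos 14°); with |JA| = 28.7, A = (41.043, 36.789). Then |DA| = |A − D| = 55.118.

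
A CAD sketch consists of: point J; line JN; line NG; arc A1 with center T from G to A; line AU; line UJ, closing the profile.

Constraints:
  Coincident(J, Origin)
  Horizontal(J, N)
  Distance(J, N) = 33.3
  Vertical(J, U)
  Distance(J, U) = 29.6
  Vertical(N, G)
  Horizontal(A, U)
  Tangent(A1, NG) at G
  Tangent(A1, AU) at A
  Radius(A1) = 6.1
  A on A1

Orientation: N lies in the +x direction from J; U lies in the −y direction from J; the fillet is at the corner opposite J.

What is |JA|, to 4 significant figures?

40.20

The virtual corner opposite J is at (33.30, -29.60). A1 meets NG tangentially, so TG is at right angles to NG and A1 meets AU tangentially, so TA is at right angles to AU, with radius 6.1, so the center T sits 6.1 in from both sides at T = (27.20, -23.50). That places the tangent points at G = (33.30, -23.50) on NG and A = (27.20, -29.60) on AU. Then |JA| = |A − J| = 40.20.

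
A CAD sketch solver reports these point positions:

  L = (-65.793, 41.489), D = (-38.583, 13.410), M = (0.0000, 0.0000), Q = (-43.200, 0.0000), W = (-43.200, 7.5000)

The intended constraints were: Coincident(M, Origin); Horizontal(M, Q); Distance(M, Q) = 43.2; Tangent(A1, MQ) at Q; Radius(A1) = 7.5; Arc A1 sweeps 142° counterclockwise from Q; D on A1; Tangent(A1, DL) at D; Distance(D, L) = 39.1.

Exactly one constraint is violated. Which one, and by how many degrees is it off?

Tangent(A1, DL) at D — off by 7.90°.

M = (0.00, 0.00) ✓; M.y = 0.00, Q.y = 0.00 ✓; |MQ| = 43.20 ✓; ∠(WQ, QM) = 90.00° ✓; |WQ| = 7.500 ✓; bearing(W→D) − bearing(W→Q) = 142.0° ✓; |WD| = 7.500 ✓; ∠(WD, DL) = 97.90° ✗; |DL| = 39.10 ✓.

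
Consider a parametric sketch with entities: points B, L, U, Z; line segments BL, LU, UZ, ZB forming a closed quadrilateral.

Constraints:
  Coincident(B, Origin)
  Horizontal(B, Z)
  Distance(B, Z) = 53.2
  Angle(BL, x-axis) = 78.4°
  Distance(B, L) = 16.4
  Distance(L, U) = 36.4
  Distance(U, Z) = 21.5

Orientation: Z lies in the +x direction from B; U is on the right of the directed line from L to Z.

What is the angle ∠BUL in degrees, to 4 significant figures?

26.77°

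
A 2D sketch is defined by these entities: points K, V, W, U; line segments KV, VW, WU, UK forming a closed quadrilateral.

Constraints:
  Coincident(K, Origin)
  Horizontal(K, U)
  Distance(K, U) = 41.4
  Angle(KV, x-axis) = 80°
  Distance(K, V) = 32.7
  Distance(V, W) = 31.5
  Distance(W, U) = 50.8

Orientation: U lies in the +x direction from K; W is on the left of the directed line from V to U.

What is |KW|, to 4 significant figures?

59.13

K is at the origin; KU is horizontal with |KU| = 41.4 and U in +x, so U = (41.4, 0). KV runs at 80.0° with |KV| = 32.7, so V = (5.678, 32.20). W is determined by |VW| = 31.5 and |WU| = 50.8 together: it lies at the intersection of circle(V, 31.5) and circle(U, 50.8). With |VU| = 48.09, the foot of the radical line on VU is 7.534 from V and the perpendicular offset is √(31.5² − 7.534²) = 30.59. Taking the left-of-VU solution: W = (31.75, 49.88).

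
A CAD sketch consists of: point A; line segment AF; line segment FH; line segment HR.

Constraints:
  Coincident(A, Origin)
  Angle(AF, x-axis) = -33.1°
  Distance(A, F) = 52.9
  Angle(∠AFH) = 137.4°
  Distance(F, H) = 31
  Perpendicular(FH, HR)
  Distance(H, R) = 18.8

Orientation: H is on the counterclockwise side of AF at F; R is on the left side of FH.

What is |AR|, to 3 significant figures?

72.0

A is at the origin; AF runs at -33.1° with length 52.9, so F = 52.9·(cos -33.1°, sin -33.1°) = (44.3, -28.9). ∠AFH = 137.4°, so FH runs at -33.1° + (180° − 137.4°) = 9.50° from the x-axis; with |FH| = 31.0, H = F + 31.0·(cos 9.50°, sin 9.50°) = (74.9, -23.8). The perpendicularity gives HR at right angles to FH; with |HR| = 18.8 on the left of FH, R = H + 18.8·(-0.165, 0.986) = (71.8, -5.23). Then |AR| = |R − A| = 72.0.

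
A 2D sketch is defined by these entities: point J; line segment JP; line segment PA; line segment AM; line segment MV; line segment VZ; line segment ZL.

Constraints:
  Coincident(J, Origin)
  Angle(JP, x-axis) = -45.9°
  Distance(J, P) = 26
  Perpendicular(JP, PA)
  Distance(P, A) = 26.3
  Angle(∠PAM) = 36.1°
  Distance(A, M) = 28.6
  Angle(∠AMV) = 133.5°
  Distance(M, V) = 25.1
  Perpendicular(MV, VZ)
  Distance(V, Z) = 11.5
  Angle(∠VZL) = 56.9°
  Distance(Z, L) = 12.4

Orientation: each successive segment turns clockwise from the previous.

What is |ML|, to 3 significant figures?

15.5

J is at the origin; JP runs at -45.9° with length 26.0, so P = (18.1, -18.7). JP ⟂ PA, so PA runs at -136°; with |PA| = 26.3, A = (-0.793, -37.0). ∠PAM = 36.1° gives AM at 80.2° from the x-axis; with |AM| = 28.6, M = (4.08, -8.79). ∠AMV = 133.5° gives MV at 33.7° from the x-axis; with |MV| = 25.1, V = (25.0, 5.14). MV ⟂ VZ, so VZ runs at -56.3°; with |VZ| = 11.5, Z = (31.3, -4.43). ∠VZL = 56.9° gives ZL at -179° from the x-axis; with |ZL| = 12.4, L = (18.9, -4.56). Then |ML| = |L − M| = 15.5.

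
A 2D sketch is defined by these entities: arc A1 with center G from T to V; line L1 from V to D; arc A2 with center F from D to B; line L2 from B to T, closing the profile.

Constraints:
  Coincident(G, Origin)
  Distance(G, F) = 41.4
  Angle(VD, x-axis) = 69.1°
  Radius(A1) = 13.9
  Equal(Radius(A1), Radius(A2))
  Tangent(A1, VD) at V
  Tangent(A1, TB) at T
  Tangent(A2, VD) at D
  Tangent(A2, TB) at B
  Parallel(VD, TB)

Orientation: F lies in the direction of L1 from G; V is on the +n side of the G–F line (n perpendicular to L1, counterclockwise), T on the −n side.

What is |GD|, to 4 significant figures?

43.67

The slot axis is L1's direction at 69.1°, so u = (cos 69.1°, sin 69.1°) = (0.3567, 0.9342) and n = (−sin 69.1°, cos 69.1°) = (-0.9342, 0.3567). G is at the origin and F lies 41.4 along u from G, so F = 41.4·u = (14.77, 38.68). Tangency of A1 to both parallel lines with radius 13.9 puts V and T at G ± 13.9·n: V = (-12.99, 4.959), T = (12.99, -4.959). Equal radii place D and B the same way about F: D = F + 13.9·n = (1.784, 43.63), B = F − 13.9·n = (27.75, 33.72). Then |GD| = |D − G| = 43.67.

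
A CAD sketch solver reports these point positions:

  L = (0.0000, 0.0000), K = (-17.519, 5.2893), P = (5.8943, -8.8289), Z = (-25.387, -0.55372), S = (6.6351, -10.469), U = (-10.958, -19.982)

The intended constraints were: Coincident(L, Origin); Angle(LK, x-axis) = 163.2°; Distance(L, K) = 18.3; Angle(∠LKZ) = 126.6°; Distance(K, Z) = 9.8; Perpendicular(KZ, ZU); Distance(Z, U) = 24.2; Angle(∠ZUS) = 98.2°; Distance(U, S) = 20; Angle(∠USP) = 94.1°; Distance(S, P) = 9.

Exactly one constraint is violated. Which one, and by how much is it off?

Distance(S, P) = 9 — off by 7.20.

L = (0.00, 0.00) ✓; LK at 163.2° ✓; |LK| = 18.30 ✓; ∠LKZ = 126.6° ✓; |KZ| = 9.800 ✓; ∠(KZ, ZU) = 90.00° ✓; |ZU| = 24.20 ✓; ∠ZUS = 98.20° ✓; |US| = 20.00 ✓; ∠USP = 94.09° ✓; |SP| = 1.800 ✗.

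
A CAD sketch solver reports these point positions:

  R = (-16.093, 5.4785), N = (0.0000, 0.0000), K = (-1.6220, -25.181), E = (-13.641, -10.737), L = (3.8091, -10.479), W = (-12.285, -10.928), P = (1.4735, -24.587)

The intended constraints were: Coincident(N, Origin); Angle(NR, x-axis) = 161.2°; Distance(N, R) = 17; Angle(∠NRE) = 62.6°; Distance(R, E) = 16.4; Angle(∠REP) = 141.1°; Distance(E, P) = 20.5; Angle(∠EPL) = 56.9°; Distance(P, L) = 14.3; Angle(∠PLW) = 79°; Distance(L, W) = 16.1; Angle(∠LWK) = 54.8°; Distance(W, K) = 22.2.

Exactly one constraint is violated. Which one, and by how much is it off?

Distance(W, K) = 22.2 — off by 4.40.

N = (0.00, 0.00) ✓; NR at 161.2° ✓; |NR| = 17.00 ✓; ∠NRE = 62.60° ✓; |RE| = 16.40 ✓; ∠REP = 141.1° ✓; |EP| = 20.50 ✓; ∠EPL = 56.90° ✓; |PL| = 14.30 ✓; ∠PLW = 79.00° ✓; |LW| = 16.10 ✓; ∠LWK = 54.80° ✓; |WK| = 17.80 ✗.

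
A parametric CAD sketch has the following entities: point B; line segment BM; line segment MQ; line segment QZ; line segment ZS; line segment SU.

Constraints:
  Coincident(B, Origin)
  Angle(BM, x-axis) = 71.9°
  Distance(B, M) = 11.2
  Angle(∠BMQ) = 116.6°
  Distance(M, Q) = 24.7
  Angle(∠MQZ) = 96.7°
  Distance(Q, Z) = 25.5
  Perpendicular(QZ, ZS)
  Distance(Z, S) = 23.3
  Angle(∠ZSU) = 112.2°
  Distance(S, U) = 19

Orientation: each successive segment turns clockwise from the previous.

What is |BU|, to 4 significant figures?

1.443

B is at the origin; BM runs at 71.9° with length 11.2, so M = (3.480, 10.65). ∠BMQ = 116.6° gives MQ at 8.500° from the x-axis; with |MQ| = 24.7, Q = (27.91, 14.30). ∠MQZ = 96.7° gives QZ at -74.80° from the x-axis; with |QZ| = 25.5, Z = (34.59, -10.31). QZ is perpendicular to ZS, so ZS runs at -164.8°; with |ZS| = 23.3, S = (12.11, -16.42). ∠ZSU = 112.2° gives SU at 127.4° from the x-axis; with |SU| = 19.0, U = (0.5691, -1.326). Then |BU| = |U − B| = 1.443.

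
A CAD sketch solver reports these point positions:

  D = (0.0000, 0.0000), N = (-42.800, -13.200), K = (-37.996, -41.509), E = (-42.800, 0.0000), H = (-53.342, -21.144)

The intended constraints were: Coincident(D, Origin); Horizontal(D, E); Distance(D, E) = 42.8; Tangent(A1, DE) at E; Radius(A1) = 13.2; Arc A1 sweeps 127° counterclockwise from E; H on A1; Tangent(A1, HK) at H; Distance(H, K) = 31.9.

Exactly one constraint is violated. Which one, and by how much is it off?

Distance(H, K) = 31.9 — off by 6.40.

D = (0.00, 0.00) ✓; D.y = 0.00, E.y = 0.00 ✓; |DE| = 42.80 ✓; ∠(NE, ED) = 90.00° ✓; |NE| = 13.20 ✓; bearing(N→H) − bearing(N→E) = 127.0° ✓; |NH| = 13.20 ✓; ∠(NH, HK) = 90.00° ✓; |HK| = 25.50 ✗.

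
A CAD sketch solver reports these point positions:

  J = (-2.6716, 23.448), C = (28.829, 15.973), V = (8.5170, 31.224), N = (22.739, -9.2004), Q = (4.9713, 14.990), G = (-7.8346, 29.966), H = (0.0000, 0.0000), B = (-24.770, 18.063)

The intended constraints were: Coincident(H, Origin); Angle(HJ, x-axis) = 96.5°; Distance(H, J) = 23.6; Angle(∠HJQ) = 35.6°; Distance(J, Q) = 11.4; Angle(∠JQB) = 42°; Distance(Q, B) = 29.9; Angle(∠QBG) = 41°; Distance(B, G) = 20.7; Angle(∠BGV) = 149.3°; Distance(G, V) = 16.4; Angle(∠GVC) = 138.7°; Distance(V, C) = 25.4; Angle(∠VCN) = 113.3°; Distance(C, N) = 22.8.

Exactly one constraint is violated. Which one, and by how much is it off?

Distance(C, N) = 22.8 — off by 3.10.

H = (0.00, 0.00) ✓; HJ at 96.50° ✓; |HJ| = 23.60 ✓; ∠HJQ = 35.60° ✓; |JQ| = 11.40 ✓; ∠JQB = 42.00° ✓; |QB| = 29.90 ✓; ∠QBG = 41.00° ✓; |BG| = 20.70 ✓; ∠BGV = 149.3° ✓; |GV| = 16.40 ✓; ∠GVC = 138.7° ✓; |VC| = 25.40 ✓; ∠VCN = 113.3° ✓; |CN| = 25.90 ✗.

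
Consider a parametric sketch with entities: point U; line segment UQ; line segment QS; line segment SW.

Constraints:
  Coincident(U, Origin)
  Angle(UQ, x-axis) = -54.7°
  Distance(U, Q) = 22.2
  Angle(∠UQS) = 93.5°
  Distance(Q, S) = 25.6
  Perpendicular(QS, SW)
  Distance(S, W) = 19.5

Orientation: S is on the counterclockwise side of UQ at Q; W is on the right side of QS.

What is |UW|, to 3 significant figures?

49.6

∠UQS = 93.5°, so QS runs at -54.7° + (180° − 93.5°) = 31.8° from the x-axis; with |QS| = 25.6, S = Q + 25.6·(cos 31.8°, sin 31.8°) = (34.6, -4.63). QS ⟂ SW; with |SW| = 19.5 on the right of QS, W = S + 19.5·(0.527, -0.850) = (44.9, -21.2). Then |UW| = |W − U| = 49.6.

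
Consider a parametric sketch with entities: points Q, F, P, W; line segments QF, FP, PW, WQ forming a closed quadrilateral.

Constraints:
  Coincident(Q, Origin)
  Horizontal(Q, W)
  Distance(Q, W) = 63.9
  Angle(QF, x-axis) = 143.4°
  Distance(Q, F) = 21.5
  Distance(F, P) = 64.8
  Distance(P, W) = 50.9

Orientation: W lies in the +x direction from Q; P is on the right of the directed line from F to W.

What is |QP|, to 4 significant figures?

43.85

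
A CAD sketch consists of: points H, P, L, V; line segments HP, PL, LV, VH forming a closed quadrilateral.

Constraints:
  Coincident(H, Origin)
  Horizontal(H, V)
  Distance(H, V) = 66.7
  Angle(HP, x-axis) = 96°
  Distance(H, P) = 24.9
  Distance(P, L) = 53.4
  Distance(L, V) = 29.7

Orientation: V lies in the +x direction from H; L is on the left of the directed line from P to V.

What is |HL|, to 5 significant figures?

56.652

Checks: |PL| = 53.40 ✓; |LV| = 29.70 ✓.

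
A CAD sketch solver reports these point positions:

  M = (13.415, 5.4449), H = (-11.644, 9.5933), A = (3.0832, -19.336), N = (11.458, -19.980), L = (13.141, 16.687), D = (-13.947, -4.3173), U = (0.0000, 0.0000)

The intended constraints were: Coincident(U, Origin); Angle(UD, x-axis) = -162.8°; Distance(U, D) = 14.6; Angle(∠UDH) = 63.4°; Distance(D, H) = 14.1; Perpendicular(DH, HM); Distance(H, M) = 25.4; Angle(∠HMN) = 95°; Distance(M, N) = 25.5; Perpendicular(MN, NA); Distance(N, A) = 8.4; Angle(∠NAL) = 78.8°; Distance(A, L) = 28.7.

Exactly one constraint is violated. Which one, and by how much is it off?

Distance(A, L) = 28.7 — off by 8.70.

U = (0.00, 0.00) ✓; UD at -162.8° ✓; |UD| = 14.60 ✓; ∠UDH = 63.40° ✓; |DH| = 14.10 ✓; ∠(DH, HM) = 90.00° ✓; |HM| = 25.40 ✓; ∠HMN = 95.00° ✓; |MN| = 25.50 ✓; ∠(MN, NA) = 90.00° ✓; |NA| = 8.400 ✓; ∠NAL = 78.80° ✓; |AL| = 37.40 ✗.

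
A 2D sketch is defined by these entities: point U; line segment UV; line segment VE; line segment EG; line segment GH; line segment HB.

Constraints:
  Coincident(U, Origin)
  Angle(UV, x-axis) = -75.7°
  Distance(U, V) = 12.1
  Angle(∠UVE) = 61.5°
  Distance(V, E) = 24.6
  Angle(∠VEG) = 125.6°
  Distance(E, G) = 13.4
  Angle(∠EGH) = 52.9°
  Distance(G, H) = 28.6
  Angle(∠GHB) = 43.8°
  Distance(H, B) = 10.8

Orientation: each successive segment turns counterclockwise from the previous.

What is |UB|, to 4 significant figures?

9.820

U is at the origin; UV runs at -75.7° with length 12.1, so V = (2.989, -11.73). ∠UVE = 61.5° gives VE at 42.80° from the x-axis; with |VE| = 24.6, E = (21.04, 4.989). ∠VEG = 125.6° gives EG at 97.20° from the x-axis; with |EG| = 13.4, G = (19.36, 18.28). ∠EGH = 52.9° gives GH at -135.7° from the x-axis; with |GH| = 28.6, H = (-1.110, -1.691). ∠GHB = 43.8° gives HB at 0.5000° from the x-axis; with |HB| = 10.8, B = (9.690, -1.597). Then |UB| = |B − U| = 9.820.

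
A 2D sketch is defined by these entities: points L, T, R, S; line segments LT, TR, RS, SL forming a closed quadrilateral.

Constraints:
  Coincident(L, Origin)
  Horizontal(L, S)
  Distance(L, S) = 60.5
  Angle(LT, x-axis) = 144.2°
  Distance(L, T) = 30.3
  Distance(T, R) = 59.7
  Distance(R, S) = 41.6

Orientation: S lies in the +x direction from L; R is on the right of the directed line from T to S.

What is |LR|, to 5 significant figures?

29.414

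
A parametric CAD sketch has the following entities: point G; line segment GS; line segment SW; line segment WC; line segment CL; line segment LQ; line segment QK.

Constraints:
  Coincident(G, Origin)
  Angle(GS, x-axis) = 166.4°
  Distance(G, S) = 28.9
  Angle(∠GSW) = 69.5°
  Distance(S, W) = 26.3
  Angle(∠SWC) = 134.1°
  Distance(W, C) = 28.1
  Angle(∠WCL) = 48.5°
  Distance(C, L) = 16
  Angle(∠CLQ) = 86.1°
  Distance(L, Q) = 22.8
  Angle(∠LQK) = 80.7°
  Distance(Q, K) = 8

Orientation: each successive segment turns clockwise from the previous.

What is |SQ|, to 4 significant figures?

30.45

∠WCL = 48.5° gives CL at -121.5° from the x-axis; with |CL| = 16.0, L = (5.968, 19.81). ∠CLQ = 86.1° gives LQ at 144.6° from the x-axis; with |LQ| = 22.8, Q = (-12.62, 33.02). Then |SQ| = |Q − S| = 30.45.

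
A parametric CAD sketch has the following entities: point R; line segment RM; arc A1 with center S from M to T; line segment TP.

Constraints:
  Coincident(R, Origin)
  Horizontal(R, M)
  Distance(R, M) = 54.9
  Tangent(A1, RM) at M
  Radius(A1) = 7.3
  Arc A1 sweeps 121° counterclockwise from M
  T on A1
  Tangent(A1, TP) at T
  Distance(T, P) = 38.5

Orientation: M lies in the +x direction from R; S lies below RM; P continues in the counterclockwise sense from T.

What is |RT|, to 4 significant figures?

49.88

R is at the origin; R and M share the same y with |RM| = 54.9 and M on the +x side, so M = (54.90, 0.000). Since A1 is tangent to RM there, SM ⟂ RM, so S = M + (0, -7.3) = (54.90, -7.300). On A1, M sits at bearing 90° from S; a 121° counterclockwise sweep puts T at bearing 211°, so T = S + 7.3·(cos 211°, sin 211°) = (48.64, -11.06). Then |RT| = |T − R| = 49.88.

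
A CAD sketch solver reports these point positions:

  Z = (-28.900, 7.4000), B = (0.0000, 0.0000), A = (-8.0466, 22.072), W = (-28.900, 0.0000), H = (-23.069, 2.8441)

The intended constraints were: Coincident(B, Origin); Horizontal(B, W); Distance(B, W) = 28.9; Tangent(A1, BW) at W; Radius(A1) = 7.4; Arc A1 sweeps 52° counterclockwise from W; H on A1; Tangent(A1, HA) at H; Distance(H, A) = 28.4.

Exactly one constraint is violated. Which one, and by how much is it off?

Distance(H, A) = 28.4 — off by 4.00.

B = (0.00, 0.00) ✓; B.y = 0.00, W.y = 0.00 ✓; |BW| = 28.90 ✓; ∠(ZW, WB) = 90.00° ✓; |ZW| = 7.400 ✓; bearing(Z→H) − bearing(Z→W) = 52.00° ✓; |ZH| = 7.400 ✓; ∠(ZH, HA) = 90.00° ✓; |HA| = 24.40 ✗.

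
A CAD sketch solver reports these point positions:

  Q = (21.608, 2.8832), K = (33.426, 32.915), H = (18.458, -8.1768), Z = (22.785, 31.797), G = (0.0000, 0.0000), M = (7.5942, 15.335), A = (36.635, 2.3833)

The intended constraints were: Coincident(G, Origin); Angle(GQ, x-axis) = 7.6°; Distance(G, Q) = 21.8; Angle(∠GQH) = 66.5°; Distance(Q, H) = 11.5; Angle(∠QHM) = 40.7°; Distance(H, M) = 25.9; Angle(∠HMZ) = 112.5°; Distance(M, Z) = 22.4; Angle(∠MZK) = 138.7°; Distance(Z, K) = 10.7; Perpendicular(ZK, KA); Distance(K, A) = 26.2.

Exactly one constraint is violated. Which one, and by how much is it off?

Distance(K, A) = 26.2 — off by 4.50.

G = (0.00, 0.00) ✓; GQ at 7.600° ✓; |GQ| = 21.80 ✓; ∠GQH = 66.50° ✓; |QH| = 11.50 ✓; ∠QHM = 40.70° ✓; |HM| = 25.90 ✓; ∠HMZ = 112.5° ✓; |MZ| = 22.40 ✓; ∠MZK = 138.7° ✓; |ZK| = 10.70 ✓; ∠(ZK, KA) = 90.00° ✓; |KA| = 30.70 ✗.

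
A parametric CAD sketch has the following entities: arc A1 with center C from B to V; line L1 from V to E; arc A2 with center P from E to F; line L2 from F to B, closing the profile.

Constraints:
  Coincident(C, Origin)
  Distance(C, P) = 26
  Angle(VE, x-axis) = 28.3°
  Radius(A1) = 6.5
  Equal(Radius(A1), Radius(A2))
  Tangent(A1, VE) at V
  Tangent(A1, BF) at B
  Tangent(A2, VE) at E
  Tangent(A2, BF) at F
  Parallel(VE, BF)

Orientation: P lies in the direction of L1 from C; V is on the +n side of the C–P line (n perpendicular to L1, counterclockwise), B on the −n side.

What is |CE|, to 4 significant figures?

26.80

Tangency of A1 to both parallel lines with radius 6.5 puts V and B at C ± 6.5·n: V = (-3.082, 5.723), B = (3.082, -5.723). Equal radii place E and F the same way about P: E = P + 6.5·n = (19.81, 18.05), F = P − 6.5·n = (25.97, 6.603). Then |CE| = |E − C| = 26.80.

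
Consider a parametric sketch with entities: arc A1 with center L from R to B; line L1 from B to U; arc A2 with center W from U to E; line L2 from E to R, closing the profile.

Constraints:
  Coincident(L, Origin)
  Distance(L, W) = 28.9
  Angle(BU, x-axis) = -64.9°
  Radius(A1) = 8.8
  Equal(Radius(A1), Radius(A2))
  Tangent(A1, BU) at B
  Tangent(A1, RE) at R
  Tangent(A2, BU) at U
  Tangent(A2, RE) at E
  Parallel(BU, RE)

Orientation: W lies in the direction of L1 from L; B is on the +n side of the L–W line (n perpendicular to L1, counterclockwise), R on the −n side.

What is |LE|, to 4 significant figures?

30.21

Tangency of A1 to both parallel lines with radius 8.8 puts B and R at L ± 8.8·n: B = (7.969, 3.733), R = (-7.969, -3.733). Equal radii place U and E the same way about W: U = W + 8.8·n = (20.23, -22.44), E = W − 8.8·n = (4.290, -29.90). Then |LE| = |E − L| = 30.21.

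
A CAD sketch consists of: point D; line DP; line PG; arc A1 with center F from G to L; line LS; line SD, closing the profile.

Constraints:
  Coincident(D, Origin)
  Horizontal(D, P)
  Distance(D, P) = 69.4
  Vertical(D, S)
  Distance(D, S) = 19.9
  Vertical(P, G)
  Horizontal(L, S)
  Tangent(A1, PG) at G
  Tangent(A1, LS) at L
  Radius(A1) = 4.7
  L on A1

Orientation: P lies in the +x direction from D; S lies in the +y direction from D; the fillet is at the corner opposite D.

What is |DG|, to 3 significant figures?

71.0

D is at the origin; DP is horizontal with |DP| = 69.4 and P on the +x side, so P = (69.4, 0.00). D and S share the same x with |DS| = 19.9 and S on the +y side, so S = (0.00, 19.9). The virtual corner opposite D is at (69.4, 19.9). Tangency of A1 to PG means the radius FG is perpendicular to PG and A1 meets LS tangentially, so FL is at right angles to LS, with radius 4.7, so the center F sits 4.7 in from both sides at F = (64.7, 15.2). That places the tangent points at G = (69.4, 15.2) on PG and L = (64.7, 19.9) on LS. Then |DG| = |G − D| = 71.0.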